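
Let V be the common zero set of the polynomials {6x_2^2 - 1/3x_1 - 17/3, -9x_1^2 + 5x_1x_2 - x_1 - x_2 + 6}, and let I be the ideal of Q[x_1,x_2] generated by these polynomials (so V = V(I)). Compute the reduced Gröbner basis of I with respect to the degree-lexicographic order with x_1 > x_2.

f_1 = 6x_2^2 - 1/3x_1 - 17/3, LT = x_2^2.
f_2 = -9x_1^2 + 5x_1x_2 - x_1 - x_2 + 6, LT = x_1^2.

S(f_1,f_2): leading monomials are coprime, so the S-polynomial reduces to 0 (Buchberger's first criterion).
Every S-polynomial of the final basis reduces to 0, so we have a Gröbner basis.

G = {x_1^2 - 5/9x_1x_2 + 1/9x_1 + 1/9x_2 - 2/3, x_2^2 - 1/18x_1 - 17/18}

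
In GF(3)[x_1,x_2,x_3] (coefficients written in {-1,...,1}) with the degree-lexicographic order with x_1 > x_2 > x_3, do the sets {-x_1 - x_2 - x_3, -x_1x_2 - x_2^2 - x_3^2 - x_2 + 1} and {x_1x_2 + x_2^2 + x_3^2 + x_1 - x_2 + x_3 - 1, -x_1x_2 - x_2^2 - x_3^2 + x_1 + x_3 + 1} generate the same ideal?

For a fixed monomial order, each ideal has a unique reduced Gröbner basis; comparing bases decides equality.
Buchberger on the first generating set:
f_1 = -x_1 - x_2 - x_3, LT = x_1.
f_2 = -x_1x_2 - x_2^2 - x_3^2 - x_2 + 1, LT = x_1x_2.

S(f_1,f_2): lcm = x_1x_2. S = x_2x_3 - x_3^2 - x_2 + 1.
  leading term x_2x_3: no divisor's leading term divides it; move x_2x_3 to the remainder.
  leading term x_3^2: no divisor's leading term divides it; move -x_3^2 to the remainder.
  leading term x_2: no divisor's leading term divides it; move -x_2 to the remainder.
  leading term 1: no divisor's leading term divides it; move 1 to the remainder.
  remainder x_2x_3 - x_3^2 - x_2 + 1 ≠ 0; add g_3 = x_2x_3 - x_3^2 - x_2 + 1 to the basis.

The other S-polynomials (S(f_1,g_3), S(f_2,g_3)) all reduce to 0 modulo the current basis, so we have a Gröbner basis.
Inter-reduce: drop elements whose leading term is divisible by another's, tail-reduce, and make monic.
Reduced Gröbner basis: {x_2x_3 - x_3^2 - x_2 + 1, x_1 + x_2 + x_3}.

Buchberger on the second generating set:
h_1 = x_1x_2 + x_2^2 + x_3^2 + x_1 - x_2 + x_3 - 1, LT = x_1x_2.
h_2 = -x_1x_2 - x_2^2 - x_3^2 + x_1 + x_3 + 1, LT = x_1x_2.

S(h_1,h_2): lcm = x_1x_2. S = -x_1 - x_2 - x_3.
  leading term x_1: no divisor's leading term divides it; move -x_1 to the remainder.
  leading term x_2: no divisor's leading term divides it; move -x_2 to the remainder.
  leading term x_3: no divisor's leading term divides it; move -x_3 to the remainder.
  remainder -x_1 - x_2 - x_3 ≠ 0; add k_3 = -x_1 - x_2 - x_3 to the basis.

S(h_1,k_3): lcm = x_1x_2. S = -x_2x_3 + x_3^2 + x_1 - x_2 + x_3 - 1.
  leading term x_2x_3: no divisor's leading term divides it; move -x_2x_3 to the remainder.
  leading term x_3^2: no divisor's leading term divides it; move x_3^2 to the remainder.
  leading term x_1: subtract (-1)·k_3 from x_1 - x_2 + x_3 - 1 → x_2 - 1
  leading term x_2: no divisor's leading term divides it; move x_2 to the remainder.
  leading term 1: no divisor's leading term divides it; move -1 to the remainder.
  remainder -x_2x_3 + x_3^2 + x_2 - 1 ≠ 0; add k_4 = -x_2x_3 + x_3^2 + x_2 - 1 to the basis.

The other S-polynomials (S(h_2,k_3), S(h_1,k_4), S(h_2,k_4), S(k_3,k_4)) all reduce to 0 modulo the current basis, so we have a Gröbner basis.
Inter-reduce: drop elements whose leading term is divisible by another's, tail-reduce, and make monic.
Reduced Gröbner basis: {x_2x_3 - x_3^2 - x_2 + 1, x_1 + x_2 + x_3}.

The two bases agree; hence the ideals are identical.

Yes, the ideals are equal.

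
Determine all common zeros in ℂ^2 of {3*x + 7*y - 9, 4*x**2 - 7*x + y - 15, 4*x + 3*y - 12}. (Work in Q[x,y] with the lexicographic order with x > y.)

Compute a lex Gröbner basis by Buchberger's algorithm.
f_1 = 3*x + 7*y - 9, LT = x.
f_2 = 4*x**2 - 7*x + y - 15, LT = x**2.
f_3 = 4*x + 3*y - 12, LT = x.

S(f_1,f_2): lcm = x**2. S = 7/3*x*y - 5/4*x - 1/4*y + 15/4.
  reduce S modulo (f_1, f_2, f_3):
  remainder -49/9*y**2 + 29/3*y ≠ 0; add h_4 = -49/9*y**2 + 29/3*y to the basis.

S(f_1,f_3): lcm = x. S = 19/12*y.
  reduce S modulo (f_1, f_2, f_3, h_4):
  remainder 19/12*y ≠ 0; add h_5 = 19/12*y to the basis.

The other S-polynomials (S(f_2,f_3), S(f_1,h_4), S(f_2,h_4), S(f_3,h_4), S(f_1,h_5), S(f_2,h_5), S(f_3,h_5), S(h_4,h_5)) all reduce to 0 modulo the current basis, so we have a Gröbner basis.
Inter-reduce: drop elements whose leading term is divisible by another's, tail-reduce, and make monic.
Reduced Gröbner basis: {x - 3, y}.

Since the basis is lex-ordered, y is univariate in y. Its roots are {0}. Back-substituting each root into the other basis elements fixes the other coordinates.
  y = 0: the earlier basis element becomes x - 3 = 0, giving x = 3 — point (3, 0).

{(3, 0)}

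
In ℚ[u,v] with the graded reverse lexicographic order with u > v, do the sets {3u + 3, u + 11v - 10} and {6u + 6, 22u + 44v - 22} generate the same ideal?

Yes, the ideals are equal.

Two ideals are equal iff their reduced Gröbner bases coincide (the reduced basis is unique for a fixed ordering).
Buchberger on the first generating set:
f_1 = 3u + 3, LT = u.
f_2 = u + 11v - 10, LT = u.

S(f_1,f_2): lcm = u. S = -11v + 11.
  leading term v: no divisor's leading term divides it; move -11v to the remainder.
  leading term 1: no divisor's leading term divides it; move 11 to the remainder.
  remainder -11v + 11 ≠ 0; add g_3 = -11v + 11 to the basis.

The other S-polynomials (S(f_1,g_3), S(f_2,g_3)) all reduce to 0 modulo the current basis, so we have a Gröbner basis.
Inter-reduce: drop elements whose leading term is divisible by another's, tail-reduce, and make monic.
Reduced Gröbner basis: {u + 1, v - 1}.

Buchberger on the second generating set:
h_1 = 6u + 6, LT = u.
h_2 = 22u + 44v - 22, LT = u.

S(h_1,h_2): lcm = u. S = -2v + 2.
  leading term v: no divisor's leading term divides it; move -2v to the remainder.
  leading term 1: no divisor's leading term divides it; move 2 to the remainder.
  remainder -2v + 2 ≠ 0; add k_3 = -2v + 2 to the basis.

The other S-polynomials (S(h_1,k_3), S(h_2,k_3)) all reduce to 0 modulo the current basis, so we have a Gröbner basis.
Inter-reduce: drop elements whose leading term is divisible by another's, tail-reduce, and make monic.
Reduced Gröbner basis: {u + 1, v - 1}.

These coincide, so the ideals are equal.
The choice of monomial ordering does not affect the verdict — as long as both bases are computed under the same ordering, their equality decides ideal equality.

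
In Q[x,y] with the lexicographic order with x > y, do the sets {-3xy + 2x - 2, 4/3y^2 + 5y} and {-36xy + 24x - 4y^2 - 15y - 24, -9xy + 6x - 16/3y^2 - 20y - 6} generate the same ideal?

Yes, the ideals are equal.

Since reduced Gröbner bases are canonical representatives of ideals under a given ordering, it suffices to compute and compare them.
Buchberger on the first generating set:
f_1 = -3xy + 2x - 2, LT = xy.
f_2 = 4/3y^2 + 5y, LT = y^2.

S(f_1,f_2): lcm = xy^2. S = -53/12xy + 2/3y.
  leading term xy: subtract (53/36)·f_1 from -53/12xy + 2/3y → -53/18x + 2/3y + 53/18
  leading term x: no divisor's leading term divides it; move -53/18x to the remainder.
  leading term y: no divisor's leading term divides it; move 2/3y to the remainder.
  leading term 1: no divisor's leading term divides it; move 53/18 to the remainder.
  remainder -53/18x + 2/3y + 53/18 ≠ 0; add g_3 = -53/18x + 2/3y + 53/18 to the basis.

S(f_1,g_3): lcm = xy. S = -2/3x + 12/53y^2 + y + 2/3.
  leading term x: subtract (12/53)·g_3 from -2/3x + 12/53y^2 + y + 2/3 → 12/53y^2 + 45/53y
  leading term y^2: subtract (9/53)·f_2 from 12/53y^2 + 45/53y → 0
  remainder 0.

S(f_2,g_3): leading monomials are coprime, so the S-polynomial reduces to 0 (Buchberger's first criterion).
Every S-polynomial of the final basis reduces to 0, so we have a Gröbner basis.
Inter-reduce: drop elements whose leading term is divisible by another's, tail-reduce, and make monic.
Reduced Gröbner basis: {x - 12/53y - 1, y^2 + 15/4y}.

Buchberger on the second generating set:
h_1 = -36xy + 24x - 4y^2 - 15y - 24, LT = xy.
h_2 = -9xy + 6x - 16/3y^2 - 20y - 6, LT = xy.

S(h_1,h_2): lcm = xy. S = -13/27y^2 - 65/36y.
  leading term y^2: no divisor's leading term divides it; move -13/27y^2 to the remainder.
  leading term y: no divisor's leading term divides it; move -65/36y to the remainder.
  remainder -13/27y^2 - 65/36y ≠ 0; add k_3 = -13/27y^2 - 65/36y to the basis.

S(h_1,k_3): lcm = xy^2. S = -53/12xy + 1/9y^3 + 5/12y^2 + 2/3y.
  leading term xy: subtract (53/432)·h_1 from -53/12xy + 1/9y^3 + 5/12y^2 + 2/3y → -53/18x + 1/9y^3 + 49/54y^2 + 361/144y + 53/18
  leading term x: no divisor's leading term divides it; move -53/18x to the remainder.
  leading term y^3: subtract (-3/13y)·k_3 from 1/9y^3 + 49/54y^2 + 361/144y + 53/18 → 53/108y^2 + 361/144y + 53/18
  leading term y^2: subtract (-53/52)·k_3 from 53/108y^2 + 361/144y + 53/18 → 2/3y + 53/18
  leading term y: no divisor's leading term divides it; move 2/3y to the remainder.
  leading term 1: no divisor's leading term divides it; move 53/18 to the remainder.
  remainder -53/18x + 2/3y + 53/18 ≠ 0; add k_4 = -53/18x + 2/3y + 53/18 to the basis.

S(h_2,k_3): lcm = xy^2. S = -53/12xy + 16/27y^3 + 20/9y^2 + 2/3y.
  leading term xy: subtract (53/432)·h_1 from -53/12xy + 16/27y^3 + 20/9y^2 + 2/3y → -53/18x + 16/27y^3 + 293/108y^2 + 361/144y + 53/18
  leading term x: subtract (1)·k_4 from -53/18x + 16/27y^3 + 293/108y^2 + 361/144y + 53/18 → 16/27y^3 + 293/108y^2 + 265/144y
  leading term y^3: subtract (-16/13y)·k_3 from 16/27y^3 + 293/108y^2 + 265/144y → 53/108y^2 + 265/144y
  leading term y^2: subtract (-53/52)·k_3 from 53/108y^2 + 265/144y → 0
  remainder 0.

S(h_1,k_4): lcm = xy. S = -2/3x + 161/477y^2 + 17/12y + 2/3.
  leading term x: subtract (12/53)·k_4 from -2/3x + 161/477y^2 + 17/12y + 2/3 → 161/477y^2 + 805/636y
  leading term y^2: subtract (-483/689)·k_3 from 161/477y^2 + 805/636y → 0
  remainder 0.

S(h_2,k_4): lcm = xy. S = -2/3x + 1172/1431y^2 + 29/9y + 2/3.
  leading term x: subtract (12/53)·k_4 from -2/3x + 1172/1431y^2 + 29/9y + 2/3 → 1172/1431y^2 + 1465/477y
  leading term y^2: subtract (-1172/689)·k_3 from 1172/1431y^2 + 1465/477y → 0
  remainder 0.

S(k_3,k_4): leading monomials are coprime, so the S-polynomial reduces to 0 (Buchberger's first criterion).
Every S-polynomial of the final basis reduces to 0, so we have a Gröbner basis.
Inter-reduce: drop elements whose leading term is divisible by another's, tail-reduce, and make monic.
Reduced Gröbner basis: {x - 12/53y - 1, y^2 + 15/4y}.

Same reduced basis, so the two generating sets span the same ideal.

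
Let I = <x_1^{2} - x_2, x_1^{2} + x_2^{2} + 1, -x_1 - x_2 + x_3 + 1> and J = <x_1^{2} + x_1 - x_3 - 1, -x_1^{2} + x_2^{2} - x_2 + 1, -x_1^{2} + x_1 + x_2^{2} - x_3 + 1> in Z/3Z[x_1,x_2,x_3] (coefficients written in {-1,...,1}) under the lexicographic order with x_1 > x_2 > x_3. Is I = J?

No, the ideals differ.

Two ideals are equal iff their reduced Gröbner bases coincide (the reduced basis is unique for a fixed ordering).
Buchberger on the first generating set:
f_1 = x_1^{2} - x_2, LT = x_1^{2}.
f_2 = x_1^{2} + x_2^{2} + 1, LT = x_1^{2}.
f_3 = -x_1 - x_2 + x_3 + 1, LT = x_1.

S(f_1,f_2): lcm = x_1^{2}. S = -x_2^{2} - x_2 - 1.
  leading term x_2^{2}: no divisor's leading term divides it; move -x_2^{2} to the remainder.
  leading term x_2: no divisor's leading term divides it; move -x_2 to the remainder.
  leading term 1: no divisor's leading term divides it; move -1 to the remainder.
  remainder -x_2^{2} - x_2 - 1 ≠ 0; add g_4 = -x_2^{2} - x_2 - 1 to the basis.

S(f_1,f_3): lcm = x_1^{2}. S = -x_1x_2 + x_1x_3 + x_1 - x_2.
  leading term x_1x_2: subtract (x_2)·f_3 from -x_1x_2 + x_1x_3 + x_1 - x_2 → x_1x_3 + x_1 + x_2^{2} - x_2x_3 + x_2
  leading term x_1x_3: subtract (-x_3)·f_3 from x_1x_3 + x_1 + x_2^{2} - x_2x_3 + x_2 → x_1 + x_2^{2} + x_2x_3 + x_2 + x_3^{2} + x_3
  leading term x_1: subtract (-1)·f_3 from x_1 + x_2^{2} + x_2x_3 + x_2 + x_3^{2} + x_3 → x_2^{2} + x_2x_3 + x_3^{2} - x_3 + 1
  leading term x_2^{2}: subtract (-1)·g_4 from x_2^{2} + x_2x_3 + x_3^{2} - x_3 + 1 → x_2x_3 - x_2 + x_3^{2} - x_3
  leading term x_2x_3: no divisor's leading term divides it; move x_2x_3 to the remainder.
  leading term x_2: no divisor's leading term divides it; move -x_2 to the remainder.
  leading term x_3^{2}: no divisor's leading term divides it; move x_3^{2} to the remainder.
  leading term x_3: no divisor's leading term divides it; move -x_3 to the remainder.
  remainder x_2x_3 - x_2 + x_3^{2} - x_3 ≠ 0; add g_5 = x_2x_3 - x_2 + x_3^{2} - x_3 to the basis.

S(g_4,g_5): lcm = x_2^{2}x_3. S = x_2^{2} - x_2x_3^{2} - x_2x_3 + x_3.
  leading term x_2^{2}: subtract (-1)·g_4 from x_2^{2} - x_2x_3^{2} - x_2x_3 + x_3 → -x_2x_3^{2} - x_2x_3 - x_2 + x_3 - 1
  leading term x_2x_3^{2}: subtract (-x_3)·g_5 from -x_2x_3^{2} - x_2x_3 - x_2 + x_3 - 1 → x_2x_3 - x_2 + x_3^{3} - x_3^{2} + x_3 - 1
  leading term x_2x_3: subtract (1)·g_5 from x_2x_3 - x_2 + x_3^{3} - x_3^{2} + x_3 - 1 → x_3^{3} + x_3^{2} - x_3 - 1
  leading term x_3^{3}: no divisor's leading term divides it; move x_3^{3} to the remainder.
  leading term x_3^{2}: no divisor's leading term divides it; move x_3^{2} to the remainder.
  leading term x_3: no divisor's leading term divides it; move -x_3 to the remainder.
  leading term 1: no divisor's leading term divides it; move -1 to the remainder.
  remainder x_3^{3} + x_3^{2} - x_3 - 1 ≠ 0; add g_6 = x_3^{3} + x_3^{2} - x_3 - 1 to the basis.

The other S-polynomials (S(f_2,f_3), S(f_1,g_4), S(f_2,g_4), S(f_3,g_4), S(f_1,g_5), S(f_2,g_5), S(f_3,g_5), S(f_1,g_6), S(f_2,g_6), S(f_3,g_6), S(g_4,g_6), S(g_5,g_6)) all reduce to 0 modulo the current basis, so we have a Gröbner basis.
Inter-reduce: drop elements whose leading term is divisible by another's, tail-reduce, and make monic.
Reduced Gröbner basis: {x_1 + x_2 - x_3 - 1, x_2^{2} + x_2 + 1, x_2x_3 - x_2 + x_3^{2} - x_3, x_3^{3} + x_3^{2} - x_3 - 1}.

Buchberger on the second generating set:
h_1 = x_1^{2} + x_1 - x_3 - 1, LT = x_1^{2}.
h_2 = -x_1^{2} + x_2^{2} - x_2 + 1, LT = x_1^{2}.
h_3 = -x_1^{2} + x_1 + x_2^{2} - x_3 + 1, LT = x_1^{2}.

S(h_1,h_2): lcm = x_1^{2}. S = x_1 + x_2^{2} - x_2 - x_3.
  leading term x_1: no divisor's leading term divides it; move x_1 to the remainder.
  leading term x_2^{2}: no divisor's leading term divides it; move x_2^{2} to the remainder.
  leading term x_2: no divisor's leading term divides it; move -x_2 to the remainder.
  leading term x_3: no divisor's leading term divides it; move -x_3 to the remainder.
  remainder x_1 + x_2^{2} - x_2 - x_3 ≠ 0; add k_4 = x_1 + x_2^{2} - x_2 - x_3 to the basis.

S(h_1,h_3): lcm = x_1^{2}. S = -x_1 + x_2^{2} + x_3.
  leading term x_1: subtract (-1)·k_4 from -x_1 + x_2^{2} + x_3 → -x_2^{2} - x_2
  leading term x_2^{2}: no divisor's leading term divides it; move -x_2^{2} to the remainder.
  leading term x_2: no divisor's leading term divides it; move -x_2 to the remainder.
  remainder -x_2^{2} - x_2 ≠ 0; add k_5 = -x_2^{2} - x_2 to the basis.

S(h_1,k_4): lcm = x_1^{2}. S = -x_1x_2^{2} + x_1x_2 + x_1x_3 + x_1 - x_3 - 1.
  leading term x_1x_2^{2}: subtract (-x_2^{2})·k_4 from -x_1x_2^{2} + x_1x_2 + x_1x_3 + x_1 - x_3 - 1 → x_1x_2 + x_1x_3 + x_1 + x_2^{4} - x_2^{3} - x_2^{2}x_3 - x_3 - 1
  leading term x_1x_2: subtract (x_2)·k_4 from x_1x_2 + x_1x_3 + x_1 + x_2^{4} - x_2^{3} - x_2^{2}x_3 - x_3 - 1 → x_1x_3 + x_1 + x_2^{4} + x_2^{3} - x_2^{2}x_3 + x_2^{2} + x_2x_3 - x_3 - 1
  leading term x_1x_3: subtract (x_3)·k_4 from x_1x_3 + x_1 + x_2^{4} + x_2^{3} - x_2^{2}x_3 + x_2^{2} + x_2x_3 - x_3 - 1 → x_1 + x_2^{4} + x_2^{3} + x_2^{2}x_3 + x_2^{2} - x_2x_3 + x_3^{2} - x_3 - 1
  leading term x_1: subtract (1)·k_4 from x_1 + x_2^{4} + x_2^{3} + x_2^{2}x_3 + x_2^{2} - x_2x_3 + x_3^{2} - x_3 - 1 → x_2^{4} + x_2^{3} + x_2^{2}x_3 - x_2x_3 + x_2 + x_3^{2} - 1
  leading term x_2^{4}: subtract (-x_2^{2})·k_5 from x_2^{4} + x_2^{3} + x_2^{2}x_3 - x_2x_3 + x_2 + x_3^{2} - 1 → x_2^{2}x_3 - x_2x_3 + x_2 + x_3^{2} - 1
  leading term x_2^{2}x_3: subtract (-x_3)·k_5 from x_2^{2}x_3 - x_2x_3 + x_2 + x_3^{2} - 1 → x_2x_3 + x_2 + x_3^{2} - 1
  leading term x_2x_3: no divisor's leading term divides it; move x_2x_3 to the remainder.
  leading term x_2: no divisor's leading term divides it; move x_2 to the remainder.
  leading term x_3^{2}: no divisor's leading term divides it; move x_3^{2} to the remainder.
  leading term 1: no divisor's leading term divides it; move -1 to the remainder.
  remainder x_2x_3 + x_2 + x_3^{2} - 1 ≠ 0; add k_6 = x_2x_3 + x_2 + x_3^{2} - 1 to the basis.

S(k_5,k_6): lcm = x_2^{2}x_3. S = -x_2^{2} - x_2x_3^{2} + x_2x_3 + x_2.
  leading term x_2^{2}: subtract (1)·k_5 from -x_2^{2} - x_2x_3^{2} + x_2x_3 + x_2 → -x_2x_3^{2} + x_2x_3 - x_2
  leading term x_2x_3^{2}: subtract (-x_3)·k_6 from -x_2x_3^{2} + x_2x_3 - x_2 → -x_2x_3 - x_2 + x_3^{3} - x_3
  leading term x_2x_3: subtract (-1)·k_6 from -x_2x_3 - x_2 + x_3^{3} - x_3 → x_3^{3} + x_3^{2} - x_3 - 1
  leading term x_3^{3}: no divisor's leading term divides it; move x_3^{3} to the remainder.
  leading term x_3^{2}: no divisor's leading term divides it; move x_3^{2} to the remainder.
  leading term x_3: no divisor's leading term divides it; move -x_3 to the remainder.
  leading term 1: no divisor's leading term divides it; move -1 to the remainder.
  remainder x_3^{3} + x_3^{2} - x_3 - 1 ≠ 0; add k_7 = x_3^{3} + x_3^{2} - x_3 - 1 to the basis.

The other S-polynomials (S(h_2,h_3), S(h_2,k_4), S(h_3,k_4), S(h_1,k_5), S(h_2,k_5), S(h_3,k_5), S(k_4,k_5), S(h_1,k_6), S(h_2,k_6), S(h_3,k_6), S(k_4,k_6), S(h_1,k_7), S(h_2,k_7), S(h_3,k_7), S(k_4,k_7), S(k_5,k_7), S(k_6,k_7)) all reduce to 0 modulo the current basis, so we have a Gröbner basis.
Inter-reduce: drop elements whose leading term is divisible by another's, tail-reduce, and make monic.
Reduced Gröbner basis: {x_1 + x_2 - x_3, x_2^{2} + x_2, x_2x_3 + x_2 + x_3^{2} - 1, x_3^{3} + x_3^{2} - x_3 - 1}.

These differ, so the ideals are not equal.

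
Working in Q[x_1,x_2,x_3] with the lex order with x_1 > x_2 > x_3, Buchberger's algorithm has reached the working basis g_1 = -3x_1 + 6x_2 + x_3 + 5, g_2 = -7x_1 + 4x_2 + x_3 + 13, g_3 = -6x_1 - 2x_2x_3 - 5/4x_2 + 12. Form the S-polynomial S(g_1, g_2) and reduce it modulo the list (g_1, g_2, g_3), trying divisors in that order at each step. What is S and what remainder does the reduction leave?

lcm(LM(g_1), LM(g_2)) = x_1.
S = (lcm/LT(g_1))·g_1 − (lcm/LT(g_2))·g_2 = -10/7x_2 - 4/21x_3 + 4/21.
Reduce S modulo (g_1, g_2, g_3) in that order:
  leading term x_2: no divisor's leading term divides it; move -10/7x_2 to the remainder.
  leading term x_3: no divisor's leading term divides it; move -4/21x_3 to the remainder.
  leading term 1: no divisor's leading term divides it; move 4/21 to the remainder.
The remainder -10/7x_2 - 4/21x_3 + 4/21 is nonzero, so it would be added as the next basis element.

S(g_1, g_2) = -10/7x_2 - 4/21x_3 + 4/21; remainder on division = -10/7x_2 - 4/21x_3 + 4/21.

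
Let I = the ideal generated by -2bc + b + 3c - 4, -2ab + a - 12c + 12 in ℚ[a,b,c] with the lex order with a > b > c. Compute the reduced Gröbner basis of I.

f_1 = -2bc + b + 3c - 4, LT = bc.
f_2 = -2ab + a - 12c + 12, LT = ab.

S(f_1,f_2): lcm = abc. S = -½ab - ac + 2a - 6c² + 6c.
  reduce S modulo (f_1, f_2):
  remainder -ac + 7/4a - 6c² + 9c - 3 ≠ 0; add g_3 = -ac + 7/4a - 6c² + 9c - 3 to the basis.

The other S-polynomials (S(f_1,g_3), S(f_2,g_3)) all reduce to 0 modulo the current basis, so we have a Gröbner basis.

G = {ab - ½a + 6c - 6, ac - 7/4a + 6c² - 9c + 3, bc - ½b - 3/2c + 2}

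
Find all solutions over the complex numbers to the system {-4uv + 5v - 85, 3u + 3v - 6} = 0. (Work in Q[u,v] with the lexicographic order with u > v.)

Compute a lex Gröbner basis by Buchberger's algorithm.
f_1 = -4uv + 5v - 85, LT = uv.
f_2 = 3u + 3v - 6, LT = u.

S(f_1,f_2): lcm = uv. S = -v^{2} + \tfrac{3}{4}v + \tfrac{85}{4}.
  leading term v^{2}: no divisor's leading term divides it; move -v^{2} to the remainder.
  leading term v: no divisor's leading term divides it; move \tfrac{3}{4}v to the remainder.
  leading term 1: no divisor's leading term divides it; move \tfrac{85}{4} to the remainder.
  remainder -v^{2} + \tfrac{3}{4}v + \tfrac{85}{4} ≠ 0; add h_3 = -v^{2} + \tfrac{3}{4}v + \tfrac{85}{4} to the basis.

The other S-polynomials (S(f_1,h_3), S(f_2,h_3)) all reduce to 0 modulo the current basis, so we have a Gröbner basis.
Inter-reduce: drop elements whose leading term is divisible by another's, tail-reduce, and make monic.
Reduced Gröbner basis: {u + v - 2, v^{2} - \tfrac{3}{4}v - \tfrac{85}{4}}.

A lex Gröbner basis eliminates variables successively. Here v^{2} - \tfrac{3}{4}v - \tfrac{85}{4} depends only on v, with roots {-17/4, 5}; lifting each root through the earlier basis elements recovers the full solutions.
  v = -17/4: the earlier basis element becomes u - \tfrac{25}{4} = 0, giving u = 25/4 — point (25/4, -17/4).
  v = 5: the earlier basis element becomes u + 3 = 0, giving u = -3 — point (-3, 5).

{(25/4, -17/4), (-3, 5)}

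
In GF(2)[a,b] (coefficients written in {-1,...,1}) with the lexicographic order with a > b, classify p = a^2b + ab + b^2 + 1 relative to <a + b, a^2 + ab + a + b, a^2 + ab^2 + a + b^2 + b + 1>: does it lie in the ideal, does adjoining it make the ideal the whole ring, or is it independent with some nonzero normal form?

First compute the reduced Gröbner basis of I by Buchberger's algorithm.
f_1 = a + b, LT = a.
f_2 = a^2 + ab + a + b, LT = a^2.
f_3 = a^2 + ab^2 + a + b^2 + b + 1, LT = a^2.

S(f_1,f_3): lcm = a^2. S = ab^2 + ab + a + b^2 + b + 1.
  reduce S modulo (f_1, f_2, f_3):
  remainder b^3 + 1 ≠ 0; add h_4 = b^3 + 1 to the basis.

The other S-polynomials (S(f_1,f_2), S(f_2,f_3), S(f_1,h_4), S(f_2,h_4), S(f_3,h_4)) all reduce to 0 modulo the current basis, so we have a Gröbner basis.
Inter-reduce: drop elements whose leading term is divisible by another's, tail-reduce, and make monic.
Reduced Gröbner basis: {a + b, b^3 + 1}.
Label its elements g_1 = a + b, g_2 = b^3 + 1.

Reduce p = a^2b + ab + b^2 + 1 modulo G:
  leading term a^2b: subtract (ab)·g_1 from a^2b + ab + b^2 + 1 → ab^2 + ab + b^2 + 1
  leading term ab^2: subtract (b^2)·g_1 from ab^2 + ab + b^2 + 1 → ab + b^3 + b^2 + 1
  leading term ab: subtract (b)·g_1 from ab + b^3 + b^2 + 1 → b^3 + 1
  leading term b^3: subtract (1)·g_2 from b^3 + 1 → 0
  normal form = 0.
Since the normal form is 0, p ∈ I.

a^2b + ab + b^2 + 1 lies in I (it reduces to 0).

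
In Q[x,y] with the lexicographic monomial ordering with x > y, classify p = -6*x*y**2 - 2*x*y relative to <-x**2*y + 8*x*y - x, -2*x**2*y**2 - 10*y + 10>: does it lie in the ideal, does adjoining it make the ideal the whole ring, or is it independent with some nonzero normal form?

First compute the reduced Gröbner basis of I by Buchberger's algorithm.
f_1 = -x**2*y + 8*x*y - x, LT = x**2*y.
f_2 = -2*x**2*y**2 - 10*y + 10, LT = x**2*y**2.

S(f_1,f_2): lcm = x**2*y**2. S = -8*x*y**2 + x*y - 5*y + 5.
  reduce S modulo (f_1, f_2):
  remainder -8*x*y**2 + x*y - 5*y + 5 ≠ 0; add h_3 = -8*x*y**2 + x*y - 5*y + 5 to the basis.

S(f_1,h_3): lcm = x**2*y**2. S = 1/8*x**2*y - 8*x*y**2 + 3/8*x*y + 5/8*x.
  reduce S modulo (f_1, f_2, h_3):
  remainder 3/8*x*y + 1/2*x + 5*y - 5 ≠ 0; add h_4 = 3/8*x*y + 1/2*x + 5*y - 5 to the basis.

S(f_1,h_4): lcm = x**2*y. S = -4/3*x**2 - 64/3*x*y + 43/3*x.
  reduce S modulo (f_1, f_2, h_3, h_4):
  remainder -4/3*x**2 + 385/9*x + 2560/9*y - 2560/9 ≠ 0; add h_5 = -4/3*x**2 + 385/9*x + 2560/9*y - 2560/9 to the basis.

S(h_3,h_4): lcm = x*y**2. S = -35/24*x*y - 40/3*y**2 + 335/24*y - 5/8.
  reduce S modulo (f_1, f_2, h_3, h_4, h_5):
  remainder 35/18*x - 40/3*y**2 + 2405/72*y - 1445/72 ≠ 0; add h_6 = 35/18*x - 40/3*y**2 + 2405/72*y - 1445/72 to the basis.

S(f_2,h_5): lcm = x**2*y**2. S = 385/12*x*y**2 + 640/3*y**3 - 640/3*y**2 + 5*y - 5.
  reduce S modulo (f_1, f_2, h_3, h_4, h_5, h_6):
  remainder 640/3*y**3 - 250*y**2 + 70/3*y + 40/3 ≠ 0; add h_7 = 640/3*y**3 - 250*y**2 + 70/3*y + 40/3 to the basis.

The other S-polynomials (S(f_2,h_3), S(f_2,h_4), S(f_1,h_5), S(h_3,h_5), S(h_4,h_5), S(f_1,h_6), S(f_2,h_6), S(h_3,h_6), S(h_4,h_6), S(h_5,h_6), S(f_1,h_7), S(f_2,h_7), S(h_3,h_7), S(h_4,h_7), S(h_5,h_7), S(h_6,h_7)) all reduce to 0 modulo the current basis, so we have a Gröbner basis.
Inter-reduce: drop elements whose leading term is divisible by another's, tail-reduce, and make monic.
Reduced Gröbner basis: {x - 48/7*y**2 + 481/28*y - 289/28, y**3 - 75/64*y**2 + 7/64*y + 1/16}.
Label its elements g_1 = x - 48/7*y**2 + 481/28*y - 289/28, g_2 = y**3 - 75/64*y**2 + 7/64*y + 1/16.

Reduce p = -6*x*y**2 - 2*x*y modulo G:
  leading term x*y**2: subtract (-6*y**2)·g_1 from -6*x*y**2 - 2*x*y → -2*x*y - 288/7*y**4 + 1443/14*y**3 - 867/14*y**2
  leading term x*y: subtract (-2*y)·g_1 from -2*x*y - 288/7*y**4 + 1443/14*y**3 - 867/14*y**2 → -288/7*y**4 + 1251/14*y**3 - 193/7*y**2 - 289/14*y
  leading term y**4: subtract (-288/7*y)·g_2 from -288/7*y**4 + 1251/14*y**3 - 193/7*y**2 - 289/14*y → 288/7*y**3 - 323/14*y**2 - 253/14*y
  leading term y**3: subtract (288/7)·g_2 from 288/7*y**3 - 323/14*y**2 - 253/14*y → 176/7*y**2 - 158/7*y - 18/7
  leading term y**2: no divisor's leading term divides it; move 176/7*y**2 to the remainder.
  leading term y: no divisor's leading term divides it; move -158/7*y to the remainder.
  leading term 1: no divisor's leading term divides it; move -18/7 to the remainder.
  normal form = 176/7*y**2 - 158/7*y - 18/7.
The normal form is nonzero, so p ∉ I. Since p minus its normal form lies in I, I + (p) = I + (r) where r = 176/7*y**2 - 158/7*y - 18/7; decide whether this ideal is the whole ring.
Run Buchberger on G together with r (pairs among the g_i already reduce to 0 since G is a Gröbner basis):
g_1 = x - 48/7*y**2 + 481/28*y - 289/28, LT = x.
g_2 = y**3 - 75/64*y**2 + 7/64*y + 1/16, LT = y**3.
r = 176/7*y**2 - 158/7*y - 18/7, LT = y**2.

S(g_2,r): lcm = y**3. S = -193/704*y**2 + 149/704*y + 1/16.
  reduce S modulo (g_1, g_2, r):
  remainder -2135/61952*y + 2135/61952 ≠ 0; add m_4 = -2135/61952*y + 2135/61952 to the basis.

The other S-polynomials (S(g_1,g_2), S(g_1,r), S(g_1,m_4), S(g_2,m_4), S(r,m_4)) all reduce to 0 modulo the current basis, so we have a Gröbner basis.
Inter-reduce: drop elements whose leading term is divisible by another's, tail-reduce, and make monic.
Reduced Gröbner basis: {x, y - 1}.
The reduced Gröbner basis of I + (p) is {x, y - 1} ≠ {1}, a proper ideal, so the enlarged system stays consistent: p is independent of I, with normal form 176/7*y**2 - 158/7*y - 18/7.

-6*x*y**2 - 2*x*y is independent of I; its normal form modulo I is 176/7*y**2 - 158/7*y - 18/7.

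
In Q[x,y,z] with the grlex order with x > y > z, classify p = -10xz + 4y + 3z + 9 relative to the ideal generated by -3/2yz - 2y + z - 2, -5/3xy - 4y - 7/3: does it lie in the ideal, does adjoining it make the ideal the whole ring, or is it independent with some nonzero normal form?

First compute the reduced Gröbner basis of I by Buchberger's algorithm.
f_1 = -3/2yz - 2y + z - 2, LT = yz.
f_2 = -5/3xy - 4y - 7/3, LT = xy.

S(f_1,f_2): lcm = xyz. S = 4/3xy - 2/3xz - 12/5yz + 4/3x - 7/5z.
  leading term xy: subtract (-4/5)·f_2 from 4/3xy - 2/3xz - 12/5yz + 4/3x - 7/5z → -2/3xz - 12/5yz + 4/3x - 16/5y - 7/5z - 28/15
  leading term xz: no divisor's leading term divides it; move -2/3xz to the remainder.
  leading term yz: subtract (8/5)·f_1 from -12/5yz + 4/3x - 16/5y - 7/5z - 28/15 → 4/3x - 3z + 4/3
  leading term x: no divisor's leading term divides it; move 4/3x to the remainder.
  leading term z: no divisor's leading term divides it; move -3z to the remainder.
  leading term 1: no divisor's leading term divides it; move 4/3 to the remainder.
  remainder -2/3xz + 4/3x - 3z + 4/3 ≠ 0; add h_3 = -2/3xz + 4/3x - 3z + 4/3 to the basis.

The other S-polynomials (S(f_1,h_3), S(f_2,h_3)) all reduce to 0 modulo the current basis, so we have a Gröbner basis.
Inter-reduce: drop elements whose leading term is divisible by another's, tail-reduce, and make monic.
Reduced Gröbner basis: {xy + 12/5y + 7/5, xz - 2x + 9/2z - 2, yz + 4/3y - 2/3z + 4/3}.
Label its elements g_1 = xy + 12/5y + 7/5, g_2 = xz - 2x + 9/2z - 2, g_3 = yz + 4/3y - 2/3z + 4/3.

Reduce p = -10xz + 4y + 3z + 9 modulo G:
  leading term xz: subtract (-10)·g_2 from -10xz + 4y + 3z + 9 → -20x + 4y + 48z - 11
  leading term x: no divisor's leading term divides it; move -20x to the remainder.
  leading term y: no divisor's leading term divides it; move 4y to the remainder.
  leading term z: no divisor's leading term divides it; move 48z to the remainder.
  leading term 1: no divisor's leading term divides it; move -11 to the remainder.
  normal form = -20x + 4y + 48z - 11.
The normal form is nonzero, so p ∉ I. Since p minus its normal form lies in I, I + (p) = I + (r) where r = -20x + 4y + 48z - 11; decide whether this ideal is the whole ring.
Run Buchberger on G together with r (pairs among the g_i already reduce to 0 since G is a Gröbner basis):
g_1 = xy + 12/5y + 7/5, LT = xy.
g_2 = xz - 2x + 9/2z - 2, LT = xz.
g_3 = yz + 4/3y - 2/3z + 4/3, LT = yz.
r = -20x + 4y + 48z - 11, LT = x.

S(g_1,r): lcm = xy. S = 1/5y^2 + 12/5yz + 37/20y + 7/5.
  leading term y^2: no divisor's leading term divides it; move 1/5y^2 to the remainder.
  leading term yz: subtract (12/5)·g_3 from 12/5yz + 37/20y + 7/5 → -27/20y + 8/5z - 9/5
  leading term y: no divisor's leading term divides it; move -27/20y to the remainder.
  leading term z: no divisor's leading term divides it; move 8/5z to the remainder.
  leading term 1: no divisor's leading term divides it; move -9/5 to the remainder.
  remainder 1/5y^2 - 27/20y + 8/5z - 9/5 ≠ 0; add m_5 = 1/5y^2 - 27/20y + 8/5z - 9/5 to the basis.

S(g_2,r): lcm = xz. S = 1/5yz + 12/5z^2 - 2x + 79/20z - 2.
  leading term yz: subtract (1/5)·g_3 from 1/5yz + 12/5z^2 - 2x + 79/20z - 2 → 12/5z^2 - 2x - 4/15y + 49/12z - 34/15
  leading term z^2: no divisor's leading term divides it; move 12/5z^2 to the remainder.
  leading term x: subtract (1/10)·r from -2x - 4/15y + 49/12z - 34/15 → -2/3y - 43/60z - 7/6
  leading term y: no divisor's leading term divides it; move -2/3y to the remainder.
  leading term z: no divisor's leading term divides it; move -43/60z to the remainder.
  leading term 1: no divisor's leading term divides it; move -7/6 to the remainder.
  remainder 12/5z^2 - 2/3y - 43/60z - 7/6 ≠ 0; add m_6 = 12/5z^2 - 2/3y - 43/60z - 7/6 to the basis.

The other S-polynomials (S(g_1,g_2), S(g_1,g_3), S(g_2,g_3), S(g_3,r), S(g_1,m_5), S(g_2,m_5), S(g_3,m_5), S(r,m_5), S(g_1,m_6), S(g_2,m_6), S(g_3,m_6), S(r,m_6), S(m_5,m_6)) all reduce to 0 modulo the current basis, so we have a Gröbner basis.
Inter-reduce: drop elements whose leading term is divisible by another's, tail-reduce, and make monic.
Reduced Gröbner basis: {y^2 - 27/4y + 8z - 9, yz + 4/3y - 2/3z + 4/3, z^2 - 5/18y - 43/144z - 35/72, x - 1/5y - 12/5z + 11/20}.
The reduced Gröbner basis of I + (p) is {y^2 - 27/4y + 8z - 9, yz + 4/3y - 2/3z + 4/3, z^2 - 5/18y - 43/144z - 35/72, x - 1/5y - 12/5z + 11/20} ≠ {1}, a proper ideal, so the enlarged system stays consistent: p is independent of I, with normal form -20x + 4y + 48z - 11.

-10xz + 4y + 3z + 9 is independent of I; its normal form modulo I is -20x + 4y + 48z - 11.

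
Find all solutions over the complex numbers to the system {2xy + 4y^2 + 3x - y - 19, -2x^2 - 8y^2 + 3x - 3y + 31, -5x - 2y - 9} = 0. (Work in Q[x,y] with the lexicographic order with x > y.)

Compute a lex Gröbner basis by Buchberger's algorithm.
f_1 = 2xy + 3x + 4y^2 - y - 19, LT = xy.
f_2 = -2x^2 + 3x - 8y^2 - 3y + 31, LT = x^2.
f_3 = -5x - 2y - 9, LT = x.

S(f_1,f_2): lcm = x^2y. S = 3/2x^2 + 2xy^2 + xy - 19/2x - 4y^3 - 3/2y^2 + 31/2y.
  leading term x^2: subtract (-3/4)·f_2 from 3/2x^2 + 2xy^2 + xy - 19/2x - 4y^3 - 3/2y^2 + 31/2y → 2xy^2 + xy - 29/4x - 4y^3 - 15/2y^2 + 53/4y + 93/4
  leading term xy^2: subtract (y)·f_1 from 2xy^2 + xy - 29/4x - 4y^3 - 15/2y^2 + 53/4y + 93/4 → -2xy - 29/4x - 8y^3 - 13/2y^2 + 129/4y + 93/4
  leading term xy: subtract (-1)·f_1 from -2xy - 29/4x - 8y^3 - 13/2y^2 + 129/4y + 93/4 → -17/4x - 8y^3 - 5/2y^2 + 125/4y + 17/4
  leading term x: subtract (17/20)·f_3 from -17/4x - 8y^3 - 5/2y^2 + 125/4y + 17/4 → -8y^3 - 5/2y^2 + 659/20y + 119/10
  leading term y^3: no divisor's leading term divides it; move -8y^3 to the remainder.
  leading term y^2: no divisor's leading term divides it; move -5/2y^2 to the remainder.
  leading term y: no divisor's leading term divides it; move 659/20y to the remainder.
  leading term 1: no divisor's leading term divides it; move 119/10 to the remainder.
  remainder -8y^3 - 5/2y^2 + 659/20y + 119/10 ≠ 0; add h_4 = -8y^3 - 5/2y^2 + 659/20y + 119/10 to the basis.

S(f_1,f_3): lcm = xy. S = 3/2x + 8/5y^2 - 23/10y - 19/2.
  leading term x: subtract (-3/10)·f_3 from 3/2x + 8/5y^2 - 23/10y - 19/2 → 8/5y^2 - 29/10y - 61/5
  leading term y^2: no divisor's leading term divides it; move 8/5y^2 to the remainder.
  leading term y: no divisor's leading term divides it; move -29/10y to the remainder.
  leading term 1: no divisor's leading term divides it; move -61/5 to the remainder.
  remainder 8/5y^2 - 29/10y - 61/5 ≠ 0; add h_5 = 8/5y^2 - 29/10y - 61/5 to the basis.

S(f_2,f_3): lcm = x^2. S = -2/5xy - 33/10x + 4y^2 + 3/2y - 31/2.
  leading term xy: subtract (-1/5)·f_1 from -2/5xy - 33/10x + 4y^2 + 3/2y - 31/2 → -27/10x + 24/5y^2 + 13/10y - 193/10
  leading term x: subtract (27/50)·f_3 from -27/10x + 24/5y^2 + 13/10y - 193/10 → 24/5y^2 + 119/50y - 361/25
  leading term y^2: subtract (3)·h_5 from 24/5y^2 + 119/50y - 361/25 → 277/25y + 554/25
  leading term y: no divisor's leading term divides it; move 277/25y to the remainder.
  leading term 1: no divisor's leading term divides it; move 554/25 to the remainder.
  remainder 277/25y + 554/25 ≠ 0; add h_6 = 277/25y + 554/25 to the basis.

S(f_1,h_4): lcm = xy^3. S = 19/16xy^2 + 659/160xy + 119/80x + 2y^4 - 1/2y^3 - 19/2y^2.
  leading term xy^2: subtract (19/32y)·f_1 from 19/16xy^2 + 659/160xy + 119/80x + 2y^4 - 1/2y^3 - 19/2y^2 → 187/80xy + 119/80x + 2y^4 - 23/8y^3 - 285/32y^2 + 361/32y
  leading term xy: subtract (187/160)·f_1 from 187/80xy + 119/80x + 2y^4 - 23/8y^3 - 285/32y^2 + 361/32y → -323/160x + 2y^4 - 23/8y^3 - 2173/160y^2 + 249/20y + 3553/160
  leading term x: subtract (323/800)·f_3 from -323/160x + 2y^4 - 23/8y^3 - 2173/160y^2 + 249/20y + 3553/160 → 2y^4 - 23/8y^3 - 2173/160y^2 + 5303/400y + 646/25
  leading term y^4: subtract (-1/4y)·h_4 from 2y^4 - 23/8y^3 - 2173/160y^2 + 5303/400y + 646/25 → -7/2y^3 - 171/32y^2 + 6493/400y + 646/25
  leading term y^3: subtract (7/16)·h_4 from -7/2y^3 - 171/32y^2 + 6493/400y + 646/25 → -17/4y^2 + 2907/1600y + 16507/800
  leading term y^2: subtract (-85/32)·h_5 from -17/4y^2 + 2907/1600y + 16507/800 → -4709/800y - 4709/400
  leading term y: subtract (-17/32)·h_6 from -4709/800y - 4709/400 → 0
  remainder 0.

S(f_2,h_4): leading monomials are coprime, so the S-polynomial reduces to 0 (Buchberger's first criterion).
S(f_3,h_4): leading monomials are coprime, so the S-polynomial reduces to 0 (Buchberger's first criterion).
S(f_1,h_5): lcm = xy^2. S = 53/16xy + 61/8x + 2y^3 - 1/2y^2 - 19/2y.
  leading term xy: subtract (53/32)·f_1 from 53/16xy + 61/8x + 2y^3 - 1/2y^2 - 19/2y → 85/32x + 2y^3 - 57/8y^2 - 251/32y + 1007/32
  leading term x: subtract (-17/32)·f_3 from 85/32x + 2y^3 - 57/8y^2 - 251/32y + 1007/32 → 2y^3 - 57/8y^2 - 285/32y + 427/16
  leading term y^3: subtract (-1/4)·h_4 from 2y^3 - 57/8y^2 - 285/32y + 427/16 → -31/4y^2 - 107/160y + 2373/80
  leading term y^2: subtract (-155/32)·h_5 from -31/4y^2 - 107/160y + 2373/80 → -4709/320y - 4709/160
  leading term y: subtract (-85/64)·h_6 from -4709/320y - 4709/160 → 0
  remainder 0.

S(f_2,h_5): leading monomials are coprime, so the S-polynomial reduces to 0 (Buchberger's first criterion).
S(f_3,h_5): leading monomials are coprime, so the S-polynomial reduces to 0 (Buchberger's first criterion).
S(h_4,h_5): lcm = y^3. S = 17/8y^2 + 561/160y - 119/80.
  leading term y^2: subtract (85/64)·h_5 from 17/8y^2 + 561/160y - 119/80 → 4709/640y + 4709/320
  leading term y: subtract (85/128)·h_6 from 4709/640y + 4709/320 → 0
  remainder 0.

S(f_1,h_6): lcm = xy. S = -1/2x + 2y^2 - 1/2y - 19/2.
  leading term x: subtract (1/10)·f_3 from -1/2x + 2y^2 - 1/2y - 19/2 → 2y^2 - 3/10y - 43/5
  leading term y^2: subtract (5/4)·h_5 from 2y^2 - 3/10y - 43/5 → 133/40y + 133/20
  leading term y: subtract (665/2216)·h_6 from 133/40y + 133/20 → 0
  remainder 0.

S(f_2,h_6): leading monomials are coprime, so the S-polynomial reduces to 0 (Buchberger's first criterion).
S(f_3,h_6): leading monomials are coprime, so the S-polynomial reduces to 0 (Buchberger's first criterion).
S(h_4,h_6): lcm = y^3. S = -27/16y^2 - 659/160y - 119/80.
  leading term y^2: subtract (-135/128)·h_5 from -27/16y^2 - 659/160y - 119/80 → -9187/1280y - 9187/640
  leading term y: subtract (-45935/70912)·h_6 from -9187/1280y - 9187/640 → 0
  remainder 0.

S(h_5,h_6): lcm = y^2. S = -61/16y - 61/8.
  leading term y: subtract (-1525/4432)·h_6 from -61/16y - 61/8 → 0
  remainder 0.

Every S-polynomial of the final basis reduces to 0, so we have a Gröbner basis.
Inter-reduce: drop elements whose leading term is divisible by another's, tail-reduce, and make monic.
Reduced Gröbner basis: {x + 1, y + 2}.

A lex Gröbner basis eliminates variables successively. Here y + 2 depends only on y, with roots {-2}; lifting each root through the earlier basis elements recovers the full solutions.
  y = -2: the earlier basis element becomes x + 1 = 0, giving x = -1 — point (-1, -2).
Check: every point annihilates each of the original generators.

{(-1, -2)}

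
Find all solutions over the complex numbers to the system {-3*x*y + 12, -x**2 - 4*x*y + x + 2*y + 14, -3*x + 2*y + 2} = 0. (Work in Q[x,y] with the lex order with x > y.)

Compute a lex Gröbner basis by Buchberger's algorithm.
f_1 = -3*x*y + 12, LT = x*y.
f_2 = -x**2 - 4*x*y + x + 2*y + 14, LT = x**2.
f_3 = -3*x + 2*y + 2, LT = x.

S(f_1,f_2): lcm = x**2*y. S = -4*x*y**2 + x*y - 4*x + 2*y**2 + 14*y.
  leading term x*y**2: subtract (4/3*y)·f_1 from -4*x*y**2 + x*y - 4*x + 2*y**2 + 14*y → x*y - 4*x + 2*y**2 - 2*y
  leading term x*y: subtract (-1/3)·f_1 from x*y - 4*x + 2*y**2 - 2*y → -4*x + 2*y**2 - 2*y + 4
  leading term x: subtract (4/3)·f_3 from -4*x + 2*y**2 - 2*y + 4 → 2*y**2 - 14/3*y + 4/3
  leading term y**2: no divisor's leading term divides it; move 2*y**2 to the remainder.
  leading term y: no divisor's leading term divides it; move -14/3*y to the remainder.
  leading term 1: no divisor's leading term divides it; move 4/3 to the remainder.
  remainder 2*y**2 - 14/3*y + 4/3 ≠ 0; add h_4 = 2*y**2 - 14/3*y + 4/3 to the basis.

S(f_1,f_3): lcm = x*y. S = 2/3*y**2 + 2/3*y - 4.
  leading term y**2: subtract (1/3)·h_4 from 2/3*y**2 + 2/3*y - 4 → 20/9*y - 40/9
  leading term y: no divisor's leading term divides it; move 20/9*y to the remainder.
  leading term 1: no divisor's leading term divides it; move -40/9 to the remainder.
  remainder 20/9*y - 40/9 ≠ 0; add h_5 = 20/9*y - 40/9 to the basis.

S(f_2,f_3): lcm = x**2. S = 14/3*x*y - 1/3*x - 2*y - 14.
  leading term x*y: subtract (-14/9)·f_1 from 14/3*x*y - 1/3*x - 2*y - 14 → -1/3*x - 2*y + 14/3
  leading term x: subtract (1/9)·f_3 from -1/3*x - 2*y + 14/3 → -20/9*y + 40/9
  leading term y: subtract (-1)·h_5 from -20/9*y + 40/9 → 0
  remainder 0.

S(f_1,h_4): lcm = x*y**2. S = 7/3*x*y - 2/3*x - 4*y.
  leading term x*y: subtract (-7/9)·f_1 from 7/3*x*y - 2/3*x - 4*y → -2/3*x - 4*y + 28/3
  leading term x: subtract (2/9)·f_3 from -2/3*x - 4*y + 28/3 → -40/9*y + 80/9
  leading term y: subtract (-2)·h_5 from -40/9*y + 80/9 → 0
  remainder 0.

S(f_2,h_4): leading monomials are coprime, so the S-polynomial reduces to 0 (Buchberger's first criterion).
S(f_3,h_4): leading monomials are coprime, so the S-polynomial reduces to 0 (Buchberger's first criterion).
S(f_1,h_5): lcm = x*y. S = 2*x - 4.
  leading term x: subtract (-2/3)·f_3 from 2*x - 4 → 4/3*y - 8/3
  leading term y: subtract (3/5)·h_5 from 4/3*y - 8/3 → 0
  remainder 0.

S(f_2,h_5): leading monomials are coprime, so the S-polynomial reduces to 0 (Buchberger's first criterion).
S(f_3,h_5): leading monomials are coprime, so the S-polynomial reduces to 0 (Buchberger's first criterion).
S(h_4,h_5): lcm = y**2. S = -1/3*y + 2/3.
  leading term y: subtract (-3/20)·h_5 from -1/3*y + 2/3 → 0
  remainder 0.

Every S-polynomial of the final basis reduces to 0, so we have a Gröbner basis.
Inter-reduce: drop elements whose leading term is divisible by another's, tail-reduce, and make monic.
Reduced Gröbner basis: {x - 2, y - 2}.

A lex Gröbner basis eliminates variables successively. Here y - 2 depends only on y, with roots {2}; lifting each root through the earlier basis elements recovers the full solutions.
  y = 2: the earlier basis element becomes x - 2 = 0, giving x = 2 — point (2, 2).
Check: every point annihilates each of the original generators.

{(2, 2)}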